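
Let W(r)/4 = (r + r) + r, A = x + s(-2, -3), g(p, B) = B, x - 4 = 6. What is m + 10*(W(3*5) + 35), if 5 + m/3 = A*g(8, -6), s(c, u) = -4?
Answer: 2027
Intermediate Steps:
x = 10 (x = 4 + 6 = 10)
A = 6 (A = 10 - 4 = 6)
W(r) = 12*r (W(r) = 4*((r + r) + r) = 4*(2*r + r) = 4*(3*r) = 12*r)
m = -123 (m = -15 + 3*(6*(-6)) = -15 + 3*(-36) = -15 - 108 = -123)
m + 10*(W(3*5) + 35) = -123 + 10*(12*(3*5) + 35) = -123 + 10*(12*15 + 35) = -123 + 10*(180 + 35) = -123 + 10*215 = -123 + 2150 = 2027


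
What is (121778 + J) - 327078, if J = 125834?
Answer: -79466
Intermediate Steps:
(121778 + J) - 327078 = (121778 + 125834) - 327078 = 247612 - 327078 = -79466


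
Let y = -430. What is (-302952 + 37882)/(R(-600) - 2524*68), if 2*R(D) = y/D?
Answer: 31808400/20595797 ≈ 1.5444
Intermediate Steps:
R(D) = -215/D (R(D) = (-430/D)/2 = -215/D)
(-302952 + 37882)/(R(-600) - 2524*68) = (-302952 + 37882)/(-215/(-600) - 2524*68) = -265070/(-215*(-1/600) - 171632) = -265070/(43/120 - 171632) = -265070/(-20595797/120) = -265070*(-120/20595797) = 31808400/20595797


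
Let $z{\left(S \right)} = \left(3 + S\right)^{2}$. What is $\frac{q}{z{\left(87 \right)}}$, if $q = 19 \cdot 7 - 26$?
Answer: $\frac{107}{8100} \approx 0.01321$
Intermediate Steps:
$q = 107$ ($q = 133 - 26 = 107$)
$\frac{q}{z{\left(87 \right)}} = \frac{107}{\left(3 + 87\right)^{2}} = \frac{107}{90^{2}} = \frac{107}{8100}$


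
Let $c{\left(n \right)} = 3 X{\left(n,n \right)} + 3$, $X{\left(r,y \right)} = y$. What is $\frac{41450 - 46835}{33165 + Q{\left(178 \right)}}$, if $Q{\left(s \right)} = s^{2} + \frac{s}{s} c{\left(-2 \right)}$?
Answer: $- \frac{5385}{64846} \approx -0.083043$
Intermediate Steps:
$c{\left(n \right)} = 3 + 3 n$ ($c{\left(n \right)} = 3 n + 3 = 3 + 3 n$)
$Q{\left(s \right)} = -3 + s^{2}$ ($Q{\left(s \right)} = s^{2} + \frac{s}{s} \left(3 + 3 \left(-2\right)\right) = s^{2} + 1 \left(3 - 6\right) = s^{2} + 1 \left(-3\right) = s^{2} - 3 = -3 + s^{2}$)
$\frac{41450 - 46835}{33165 + Q{\left(178 \right)}} = \frac{41450 - 46835}{33165 - \left(3 - 178^{2}\right)} = - \frac{5385}{33165 + \left(-3 + 31684\right)} = - \frac{5385}{33165 + 31681} = - \frac{5385}{64846}$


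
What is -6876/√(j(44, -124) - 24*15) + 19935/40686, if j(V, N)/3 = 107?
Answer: 6645/13562 + 2292*I*√39/13 ≈ 0.48997 + 1101.0*I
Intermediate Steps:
j(V, N) = 321 (j(V, N) = 3*107 = 321)
-6876/√(j(44, -124) - 24*15) + 19935/40686 = -6876/√(321 - 24*15) + 19935/40686 = -6876/√(321 - 360) + 19935*(1/40686) = -6876*(-I*√39/39) + 6645/13562 = -(-2292)*I*√39/13 + 6645/13562 = 2292*I*√39/13 + 6645/13562 = 6645/13562 + 2292*I*√39/13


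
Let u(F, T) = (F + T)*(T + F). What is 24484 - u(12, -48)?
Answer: 23188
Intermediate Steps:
u(F, T) = (F + T)² (u(F, T) = (F + T)*(F + T) = (F + T)²)
24484 - u(12, -48) = 24484 - (12 - 48)² = 24484 - 1*(-36)² = 24484 - 1*1296 = 24484 - 1296 = 23188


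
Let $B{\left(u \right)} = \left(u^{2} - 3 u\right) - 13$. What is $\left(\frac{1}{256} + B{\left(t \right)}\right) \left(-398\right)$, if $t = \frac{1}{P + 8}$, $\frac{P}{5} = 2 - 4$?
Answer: $\frac{572921}{128} \approx 4475.9$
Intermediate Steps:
$P = -10$ ($P = 5 \left(2 - 4\right) = 5 \left(-2\right) = -10$)
$t = - \frac{1}{2}$ ($t = \frac{1}{-10 + 8} = \frac{1}{-2} = - \frac{1}{2} \approx -0.5$)
$B{\left(u \right)} = -13 + u^{2} - 3 u$ ($B{\left(u \right)} = \left(u^{2} - 3 u\right) - 13 = -13 + u^{2} - 3 u$)
$\left(\frac{1}{256} + B{\left(t \right)}\right) \left(-398\right) = \left(\frac{1}{256} - \left(\frac{23}{2} - \frac{1}{4}\right)\right) \left(-398\right) = \left(\frac{1}{256} + \left(-13 + \frac{1}{4} + \frac{3}{2}\right)\right) \left(-398\right) = \left(\frac{1}{256} - \frac{45}{4}\right) \left(-398\right) = \left(- \frac{2879}{256}\right) \left(-398\right) = \frac{572921}{128}$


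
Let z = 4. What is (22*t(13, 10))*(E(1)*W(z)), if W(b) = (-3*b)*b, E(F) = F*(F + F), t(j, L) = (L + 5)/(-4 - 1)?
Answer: 6336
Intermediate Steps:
t(j, L) = -1 - L/5 (t(j, L) = (5 + L)/(-5) = (5 + L)*(-⅕) = -1 - L/5)
E(F) = 2*F² (E(F) = F*(2*F) = 2*F²)
W(b) = -3*b²
(22*t(13, 10))*(E(1)*W(z)) = (22*(-1 - ⅕*10))*((2*1²)*(-3*4²)) = (22*(-1 - 2))*((2*1)*(-3*16)) = (22*(-3))*(2*(-48)) = -66*(-96) = 6336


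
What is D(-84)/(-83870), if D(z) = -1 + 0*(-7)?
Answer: 1/83870 ≈ 1.1923e-5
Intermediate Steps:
D(z) = -1 (D(z) = -1 + 0 = -1)
D(-84)/(-83870) = -1/(-83870) = -1*(-1/83870) = 1/83870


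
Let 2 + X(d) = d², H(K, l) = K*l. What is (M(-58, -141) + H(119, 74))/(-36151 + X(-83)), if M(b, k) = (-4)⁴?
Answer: -4531/14632 ≈ -0.30966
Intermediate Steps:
X(d) = -2 + d²
M(b, k) = 256
(M(-58, -141) + H(119, 74))/(-36151 + X(-83)) = (256 + 119*74)/(-36151 + (-2 + (-83)²)) = (256 + 8806)/(-36151 + (-2 + 6889)) = 9062/(-36151 + 6887) = 9062/(-29264) = 9062*(-1/29264) = -4531/14632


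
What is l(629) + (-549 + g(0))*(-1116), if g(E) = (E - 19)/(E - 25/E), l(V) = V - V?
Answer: 612684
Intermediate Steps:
l(V) = 0
g(E) = (-19 + E)/(E - 25/E)
l(629) + (-549 + g(0))*(-1116) = 0 + (-549 + 0*(-19 + 0)/(-25 + 0²))*(-1116) = 0 + (-549 + 0*(-19)/(-25 + 0))*(-1116) = 0 + (-549 + 0*(-19)/(-25))*(-1116) = 0 + (-549 + 0*(-1/25)*(-19))*(-1116) = 0 + (-549 + 0)*(-1116) = 0 - 549*(-1116) = 0 + 612684 = 612684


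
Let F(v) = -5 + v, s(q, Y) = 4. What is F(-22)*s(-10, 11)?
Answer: -108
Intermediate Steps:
F(-22)*s(-10, 11) = (-5 - 22)*4 = -27*4 = -108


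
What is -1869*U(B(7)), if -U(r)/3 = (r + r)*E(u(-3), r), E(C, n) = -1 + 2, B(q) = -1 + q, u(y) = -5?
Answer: 67284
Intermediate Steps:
E(C, n) = 1
U(r) = -6*r (U(r) = -3*(r + r) = -3*2*r = -6*r)
-1869*U(B(7)) = -(-11214)*(-1 + 7) = -(-11214)*6 = -1869*(-36) = 67284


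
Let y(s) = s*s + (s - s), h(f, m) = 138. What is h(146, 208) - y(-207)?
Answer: -42711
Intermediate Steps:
y(s) = s² (y(s) = s² + 0 = s²)
h(146, 208) - y(-207) = 138 - 1*(-207)² = 138 - 1*42849 = 138 - 42849 = -42711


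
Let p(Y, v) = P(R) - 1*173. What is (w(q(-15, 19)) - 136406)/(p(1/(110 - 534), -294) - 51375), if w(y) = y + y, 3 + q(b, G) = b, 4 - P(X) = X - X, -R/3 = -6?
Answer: 4013/1516 ≈ 2.6471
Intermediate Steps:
R = 18 (R = -3*(-6) = 18)
P(X) = 4 (P(X) = 4 - (X - X) = 4 - 1*0 = 4 + 0 = 4)
q(b, G) = -3 + b
p(Y, v) = -169 (p(Y, v) = 4 - 1*173 = 4 - 173 = -169)
w(y) = 2*y
(w(q(-15, 19)) - 136406)/(p(1/(110 - 534), -294) - 51375) = (2*(-3 - 15) - 136406)/(-169 - 51375) = (2*(-18) - 136406)/(-51544) = (-36 - 136406)*(-1/51544) = -136442*(-1/51544) = 4013/1516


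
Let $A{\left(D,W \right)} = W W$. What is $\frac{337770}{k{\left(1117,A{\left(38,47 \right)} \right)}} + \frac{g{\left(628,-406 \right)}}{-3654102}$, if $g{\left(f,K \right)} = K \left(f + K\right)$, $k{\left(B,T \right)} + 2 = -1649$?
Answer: $- \frac{205682870768}{1005487067} \approx -204.56$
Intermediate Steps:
$A{\left(D,W \right)} = W^{2}$
$k{\left(B,T \right)} = -1651$ ($k{\left(B,T \right)} = -2 - 1649 = -1651$)
$g{\left(f,K \right)} = K \left(K + f\right)$
$\frac{337770}{k{\left(1117,A{\left(38,47 \right)} \right)}} + \frac{g{\left(628,-406 \right)}}{-3654102} = \frac{337770}{-1651} + \frac{\left(-406\right) \left(-406 + 628\right)}{-3654102} = 337770 \left(- \frac{1}{1651}\right) + \left(-406\right) 222 \left(- \frac{1}{3654102}\right) = - \frac{337770}{1651} - - \frac{15022}{609017} = - \frac{337770}{1651} + \frac{15022}{609017} = - \frac{205682870768}{1005487067}$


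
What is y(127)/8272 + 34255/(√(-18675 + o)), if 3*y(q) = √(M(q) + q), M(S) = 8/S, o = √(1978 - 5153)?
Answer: √5*(6851 + √(-4252502925 + 1138555*I*√127)/5252720)/√(-3735 + I*√127) ≈ 0.37861 - 250.66*I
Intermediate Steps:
o = 5*I*√127 (o = √(-3175) = 5*I*√127 ≈ 56.347*I)
y(q) = √(q + 8/q)/3 (y(q) = √(8/q + q)/3 = √(q + 8/q)/3)
y(127)/8272 + 34255/(√(-18675 + o)) = (√(127 + 8/127)/3)/8272 + 34255/(√(-18675 + 5*I*√127)) = (√(127 + 8*(1/127))/3)*(1/8272) + 34255/√(-18675 + 5*I*√127) = (√(127 + 8/127)/3)*(1/8272) + 34255/√(-18675 + 5*I*√127) = (√(16137/127)/3)*(1/8272) + 34255/√(-18675 + 5*I*√127) = ((3*√227711/127)/3)*(1/8272) + 34255/√(-18675 + 5*I*√127) = (√227711/127)*(1/8272) + 34255/√(-18675 + 5*I*√127) = √227711/1050544 + 34255/√(-18675 + 5*I*√127) = 34255/√(-18675 + 5*I*√127) + √227711/1050544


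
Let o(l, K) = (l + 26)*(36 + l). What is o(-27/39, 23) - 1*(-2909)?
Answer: 642632/169 ≈ 3802.6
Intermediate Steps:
o(l, K) = (26 + l)*(36 + l)
o(-27/39, 23) - 1*(-2909) = (936 + (-27/39)² + 62*(-27/39)) - 1*(-2909) = (936 + (-27*1/39)² + 62*(-27*1/39)) + 2909 = (936 + (-9/13)² + 62*(-9/13)) + 2909 = (936 + 81/169 - 558/13) + 2909 = 151011/169 + 2909 = 642632/169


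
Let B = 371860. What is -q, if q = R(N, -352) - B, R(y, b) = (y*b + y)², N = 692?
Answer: -58996151804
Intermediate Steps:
R(y, b) = (y + b*y)² (R(y, b) = (b*y + y)² = (y + b*y)²)
q = 58996151804 (q = 692²*(1 - 352)² - 1*371860 = 478864*(-351)² - 371860 = 478864*123201 - 371860 = 58996523664 - 371860 = 58996151804)
-q = -1*58996151804 = -58996151804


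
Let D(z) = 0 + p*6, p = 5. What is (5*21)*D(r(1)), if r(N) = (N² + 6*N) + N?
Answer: 3150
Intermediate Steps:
r(N) = N² + 7*N
D(z) = 30 (D(z) = 0 + 5*6 = 0 + 30 = 30)
(5*21)*D(r(1)) = (5*21)*30 = 105*30 = 3150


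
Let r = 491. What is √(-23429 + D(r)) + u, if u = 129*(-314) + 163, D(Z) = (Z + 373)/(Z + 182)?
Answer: -40343 + I*√10611092069/673 ≈ -40343.0 + 153.06*I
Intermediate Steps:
D(Z) = (373 + Z)/(182 + Z)
u = -40343 (u = -40506 + 163 = -40343)
√(-23429 + D(r)) + u = √(-23429 + (373 + 491)/(182 + 491)) - 40343 = √(-23429 + 864/673) - 40343 = √(-15766853/673) - 40343 = I*√10611092069/673 - 40343 = -40343 + I*√10611092069/673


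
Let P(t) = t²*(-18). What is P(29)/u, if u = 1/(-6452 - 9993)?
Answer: 248944410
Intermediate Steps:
P(t) = -18*t²
u = -1/16445 (u = 1/(-16445) = -1/16445 ≈ -6.0809e-5)
P(29)/u = (-18*29²)/(-1/16445) = -18*841*(-16445) = -15138*(-16445) = 248944410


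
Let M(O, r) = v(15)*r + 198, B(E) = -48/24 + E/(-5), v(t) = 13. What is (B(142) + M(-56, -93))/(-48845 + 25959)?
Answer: 5207/114430 ≈ 0.045504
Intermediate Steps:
B(E) = -2 - E/5 (B(E) = -48*1/24 + E*(-1/5) = -2 - E/5)
M(O, r) = 198 + 13*r (M(O, r) = 13*r + 198 = 198 + 13*r)
(B(142) + M(-56, -93))/(-48845 + 25959) = ((-2 - 1/5*142) + (198 + 13*(-93)))/(-48845 + 25959) = ((-2 - 142/5) + (198 - 1209))/(-22886) = (-152/5 - 1011)*(-1/22886) = -5207/5*(-1/22886) = 5207/114430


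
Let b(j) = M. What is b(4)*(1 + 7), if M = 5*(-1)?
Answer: -40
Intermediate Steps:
M = -5
b(j) = -5
b(4)*(1 + 7) = -5*(1 + 7) = -5*8 = -40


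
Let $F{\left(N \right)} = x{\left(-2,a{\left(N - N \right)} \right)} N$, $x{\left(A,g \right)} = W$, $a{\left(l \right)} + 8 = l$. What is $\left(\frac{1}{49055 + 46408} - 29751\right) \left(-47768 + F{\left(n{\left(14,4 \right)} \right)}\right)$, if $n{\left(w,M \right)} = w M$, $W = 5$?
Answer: $\frac{134871604883456}{95463} \approx 1.4128 \cdot 10^{9}$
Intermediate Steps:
$a{\left(l \right)} = -8 + l$
$n{\left(w,M \right)} = M w$
$x{\left(A,g \right)} = 5$
$F{\left(N \right)} = 5 N$
$\left(\frac{1}{49055 + 46408} - 29751\right) \left(-47768 + F{\left(n{\left(14,4 \right)} \right)}\right) = \left(\frac{1}{49055 + 46408} - 29751\right) \left(-47768 + 5 \cdot 4 \cdot 14\right) = \left(\frac{1}{95463} - 29751\right) \left(-47768 + 5 \cdot 56\right) = \left(\frac{1}{95463} - 29751\right) \left(-47768 + 280\right) = \left(- \frac{2840119712}{95463}\right) \left(-47488\right) = \frac{134871604883456}{95463}$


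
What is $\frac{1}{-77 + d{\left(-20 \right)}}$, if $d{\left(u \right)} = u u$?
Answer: $\frac{1}{323} \approx 0.003096$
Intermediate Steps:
$d{\left(u \right)} = u^{2}$
$\frac{1}{-77 + d{\left(-20 \right)}} = \frac{1}{-77 + \left(-20\right)^{2}} = \frac{1}{-77 + 400} = \frac{1}{323}$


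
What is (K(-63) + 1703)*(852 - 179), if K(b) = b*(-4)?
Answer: 1315715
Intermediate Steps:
K(b) = -4*b
(K(-63) + 1703)*(852 - 179) = (-4*(-63) + 1703)*(852 - 179) = (252 + 1703)*673 = 1955*673 = 1315715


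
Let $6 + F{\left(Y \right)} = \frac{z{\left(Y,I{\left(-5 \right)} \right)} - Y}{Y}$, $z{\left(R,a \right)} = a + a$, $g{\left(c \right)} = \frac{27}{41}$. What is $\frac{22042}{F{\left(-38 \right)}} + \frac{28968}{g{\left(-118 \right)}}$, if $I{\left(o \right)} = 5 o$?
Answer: $\frac{2165977}{54} \approx 40111.0$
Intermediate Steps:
$g{\left(c \right)} = \frac{27}{41}$ ($g{\left(c \right)} = 27 \cdot \frac{1}{41} = \frac{27}{41}$)
$z{\left(R,a \right)} = 2 a$
$F{\left(Y \right)} = -6 + \frac{-50 - Y}{Y}$ ($F{\left(Y \right)} = -6 + \frac{2 \cdot 5 \left(-5\right) - Y}{Y} = -6 + \frac{2 \left(-25\right) - Y}{Y} = -6 + \frac{-50 - Y}{Y}$)
$\frac{22042}{F{\left(-38 \right)}} + \frac{28968}{g{\left(-118 \right)}} = \frac{22042}{-7 - \frac{50}{-38}} + \frac{28968}{\frac{27}{41}} = \frac{22042}{-7 - - \frac{25}{19}} + 28968 \cdot \frac{41}{27} = \frac{22042}{-7 + \frac{25}{19}} + \frac{395896}{9} = \frac{22042}{- \frac{108}{19}} + \frac{395896}{9} = 22042 \left(- \frac{19}{108}\right) + \frac{395896}{9} = - \frac{209399}{54} + \frac{395896}{9} = \frac{2165977}{54}$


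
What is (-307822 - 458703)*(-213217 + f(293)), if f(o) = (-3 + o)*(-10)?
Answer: 165659083425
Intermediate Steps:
f(o) = 30 - 10*o
(-307822 - 458703)*(-213217 + f(293)) = (-307822 - 458703)*(-213217 + (30 - 10*293)) = -766525*(-213217 + (30 - 2930)) = -766525*(-213217 - 2900) = -766525*(-216117) = 165659083425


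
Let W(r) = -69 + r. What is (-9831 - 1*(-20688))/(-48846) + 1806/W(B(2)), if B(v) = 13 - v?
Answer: -2115371/67454 ≈ -31.360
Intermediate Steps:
(-9831 - 1*(-20688))/(-48846) + 1806/W(B(2)) = (-9831 - 1*(-20688))/(-48846) + 1806/(-69 + (13 - 1*2)) = (-9831 + 20688)*(-1/48846) + 1806/(-69 + (13 - 2)) = 10857*(-1/48846) + 1806/(-69 + 11) = -517/2326 + 1806/(-58) = -517/2326 + 1806*(-1/58) = -517/2326 - 903/29 = -2115371/67454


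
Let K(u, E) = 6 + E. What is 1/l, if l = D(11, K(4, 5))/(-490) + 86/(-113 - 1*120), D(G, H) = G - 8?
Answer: -114170/42839 ≈ -2.6651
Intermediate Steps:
D(G, H) = -8 + G
l = -42839/114170 (l = (-8 + 11)/(-490) + 86/(-113 - 1*120) = 3*(-1/490) + 86/(-113 - 120) = -3/490 + 86/(-233) = -3/490 + 86*(-1/233) = -3/490 - 86/233 = -42839/114170 ≈ -0.37522)
1/l = 1/(-42839/114170) = -114170/42839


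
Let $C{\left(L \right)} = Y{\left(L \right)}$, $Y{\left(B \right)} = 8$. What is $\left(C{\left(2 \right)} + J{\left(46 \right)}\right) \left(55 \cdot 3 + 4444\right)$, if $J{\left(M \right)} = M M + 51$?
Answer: $10024575$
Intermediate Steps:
$C{\left(L \right)} = 8$
$J{\left(M \right)} = 51 + M^{2}$ ($J{\left(M \right)} = M^{2} + 51 = 51 + M^{2}$)
$\left(C{\left(2 \right)} + J{\left(46 \right)}\right) \left(55 \cdot 3 + 4444\right) = \left(8 + \left(51 + 46^{2}\right)\right) \left(55 \cdot 3 + 4444\right) = \left(8 + \left(51 + 2116\right)\right) \left(165 + 4444\right) = \left(8 + 2167\right) 4609 = 2175 \cdot 4609 = 10024575$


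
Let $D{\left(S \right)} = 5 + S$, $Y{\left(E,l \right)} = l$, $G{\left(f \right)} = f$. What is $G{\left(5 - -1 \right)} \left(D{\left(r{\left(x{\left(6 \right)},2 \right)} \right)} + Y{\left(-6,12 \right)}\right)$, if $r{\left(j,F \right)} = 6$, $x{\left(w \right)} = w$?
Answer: $138$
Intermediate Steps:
$G{\left(5 - -1 \right)} \left(D{\left(r{\left(x{\left(6 \right)},2 \right)} \right)} + Y{\left(-6,12 \right)}\right) = \left(5 - -1\right) \left(\left(5 + 6\right) + 12\right) = \left(5 + 1\right) \left(11 + 12\right) = 6 \cdot 23 = 138$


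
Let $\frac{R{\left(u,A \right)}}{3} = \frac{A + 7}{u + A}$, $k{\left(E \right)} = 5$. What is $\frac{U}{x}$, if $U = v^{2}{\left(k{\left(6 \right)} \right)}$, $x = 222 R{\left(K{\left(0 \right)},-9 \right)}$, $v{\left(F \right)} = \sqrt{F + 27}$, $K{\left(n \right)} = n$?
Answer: $\frac{8}{37} \approx 0.21622$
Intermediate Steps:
$v{\left(F \right)} = \sqrt{27 + F}$
$R{\left(u,A \right)} = \frac{3 \left(7 + A\right)}{A + u}$ ($R{\left(u,A \right)} = 3 \frac{A + 7}{u + A} = 3 \frac{7 + A}{A + u} = \frac{3 \left(7 + A\right)}{A + u}$)
$x = 148$ ($x = 222 \frac{3 \left(7 - 9\right)}{-9 + 0} = 222 \cdot 3 \frac{1}{-9} \left(-2\right) = 222 \cdot 3 \left(- \frac{1}{9}\right) \left(-2\right) = 222 \cdot \frac{2}{3} = 148$)
$U = 32$ ($U = \left(\sqrt{27 + 5}\right)^{2} = \left(\sqrt{32}\right)^{2} = \left(4 \sqrt{2}\right)^{2} = 32$)
$\frac{U}{x} = \frac{32}{148} = 32 \cdot \frac{1}{148} = \frac{8}{37}$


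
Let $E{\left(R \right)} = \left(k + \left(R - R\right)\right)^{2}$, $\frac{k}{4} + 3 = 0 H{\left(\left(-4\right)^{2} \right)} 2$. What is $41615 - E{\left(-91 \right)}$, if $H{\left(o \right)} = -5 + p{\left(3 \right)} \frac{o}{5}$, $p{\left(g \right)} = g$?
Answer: $41471$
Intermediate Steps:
$H{\left(o \right)} = -5 + \frac{3 o}{5}$ ($H{\left(o \right)} = -5 + 3 \frac{o}{5} = -5 + \frac{3 o}{5}$)
$k = -12$ ($k = -12 + 4 \cdot 0 \left(-5 + \frac{3 \left(-4\right)^{2}}{5}\right) 2 = -12 + 4 \cdot 0 \left(-5 + \frac{3}{5} \cdot 16\right) 2 = -12 + 4 \cdot 0 \left(-5 + \frac{48}{5}\right) 2 = -12 + 4 \cdot 0 \cdot \frac{23}{5} \cdot 2 = -12 + 4 \cdot 0 \cdot 2 = -12 + 4 \cdot 0 = -12 + 0 = -12$)
$E{\left(R \right)} = 144$ ($E{\left(R \right)} = \left(-12 + \left(R - R\right)\right)^{2} = \left(-12 + 0\right)^{2} = \left(-12\right)^{2} = 144$)
$41615 - E{\left(-91 \right)} = 41615 - 144 = 41471$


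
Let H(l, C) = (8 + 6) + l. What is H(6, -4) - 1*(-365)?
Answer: 385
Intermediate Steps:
H(l, C) = 14 + l
H(6, -4) - 1*(-365) = (14 + 6) - 1*(-365) = 20 + 365 = 385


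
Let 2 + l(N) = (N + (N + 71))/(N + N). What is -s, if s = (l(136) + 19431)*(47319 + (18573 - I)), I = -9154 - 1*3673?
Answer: -416032355289/272 ≈ -1.5295e+9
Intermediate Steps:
l(N) = -2 + (71 + 2*N)/(2*N) (l(N) = -2 + (N + (N + 71))/(N + N) = -2 + (N + (71 + N))/((2*N)) = -2 + (71 + 2*N)*(1/(2*N)) = -2 + (71 + 2*N)/(2*N))
I = -12827 (I = -9154 - 3673 = -12827)
s = 416032355289/272 (s = ((71/2 - 1*136)/136 + 19431)*(47319 + (18573 - 1*(-12827))) = ((71/2 - 136)/136 + 19431)*(47319 + (18573 + 12827)) = ((1/136)*(-201/2) + 19431)*(47319 + 31400) = (-201/272 + 19431)*78719 = (5285031/272)*78719 = 416032355289/272 ≈ 1.5295e+9)
-s = -1*416032355289/272 = -416032355289/272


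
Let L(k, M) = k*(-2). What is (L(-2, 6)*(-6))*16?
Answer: -384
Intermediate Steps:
L(k, M) = -2*k
(L(-2, 6)*(-6))*16 = (-2*(-2)*(-6))*16 = (4*(-6))*16 = -24*16 = -384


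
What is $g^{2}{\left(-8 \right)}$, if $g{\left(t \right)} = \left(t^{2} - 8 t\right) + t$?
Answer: $14400$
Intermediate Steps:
$g{\left(t \right)} = t^{2} - 7 t$
$g^{2}{\left(-8 \right)} = \left(- 8 \left(-7 - 8\right)\right)^{2} = \left(\left(-8\right) \left(-15\right)\right)^{2} = 120^{2} = 14400$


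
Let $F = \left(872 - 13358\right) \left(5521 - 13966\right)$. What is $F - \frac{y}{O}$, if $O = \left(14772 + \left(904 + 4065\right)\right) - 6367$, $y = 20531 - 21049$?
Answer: $\frac{705105833749}{6687} \approx 1.0544 \cdot 10^{8}$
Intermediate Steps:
$y = -518$
$F = 105444270$ ($F = \left(-12486\right) \left(-8445\right) = 105444270$)
$O = 13374$ ($O = \left(14772 + 4969\right) - 6367 = 19741 - 6367 = 13374$)
$F - \frac{y}{O} = 105444270 - - \frac{518}{13374} = 105444270 - \left(-518\right) \frac{1}{13374} = 105444270 - - \frac{259}{6687} = 105444270 + \frac{259}{6687} = \frac{705105833749}{6687}$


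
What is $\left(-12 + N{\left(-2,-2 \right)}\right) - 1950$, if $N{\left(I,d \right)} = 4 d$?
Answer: $-1970$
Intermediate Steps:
$\left(-12 + N{\left(-2,-2 \right)}\right) - 1950 = \left(-12 + 4 \left(-2\right)\right) - 1950 = \left(-12 - 8\right) - 1950 = -20 - 1950 = -1970$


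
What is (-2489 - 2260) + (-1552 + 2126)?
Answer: -4175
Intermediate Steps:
(-2489 - 2260) + (-1552 + 2126) = -4749 + 574 = -4175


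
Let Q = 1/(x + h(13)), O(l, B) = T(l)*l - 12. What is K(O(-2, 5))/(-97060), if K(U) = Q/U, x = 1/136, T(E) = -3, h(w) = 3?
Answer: 17/29773155 ≈ 5.7098e-7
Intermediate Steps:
O(l, B) = -12 - 3*l (O(l, B) = -3*l - 12 = -12 - 3*l)
x = 1/136 ≈ 0.0073529
Q = 136/409 (Q = 1/(1/136 + 3) = 1/(409/136) = 136/409 ≈ 0.33252)
K(U) = 136/(409*U)
K(O(-2, 5))/(-97060) = (136/(409*(-12 - 3*(-2))))/(-97060) = (136/(409*(-12 + 6)))*(-1/97060) = ((136/409)/(-6))*(-1/97060) = ((136/409)*(-⅙))*(-1/97060) = -68/1227*(-1/97060) = 17/29773155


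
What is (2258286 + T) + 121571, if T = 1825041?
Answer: 4204898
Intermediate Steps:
(2258286 + T) + 121571 = (2258286 + 1825041) + 121571 = 4083327 + 121571 = 4204898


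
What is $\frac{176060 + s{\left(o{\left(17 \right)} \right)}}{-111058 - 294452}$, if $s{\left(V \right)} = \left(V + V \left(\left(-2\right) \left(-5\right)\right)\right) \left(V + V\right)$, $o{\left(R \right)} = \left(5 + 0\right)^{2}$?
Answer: $- \frac{6327}{13517} \approx -0.46808$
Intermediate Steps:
$o{\left(R \right)} = 25$ ($o{\left(R \right)} = 5^{2} = 25$)
$s{\left(V \right)} = 22 V^{2}$ ($s{\left(V \right)} = \left(V + V 10\right) 2 V = \left(V + 10 V\right) 2 V = 11 V 2 V = 22 V^{2}$)
$\frac{176060 + s{\left(o{\left(17 \right)} \right)}}{-111058 - 294452} = \frac{176060 + 22 \cdot 25^{2}}{-111058 - 294452} = \frac{176060 + 22 \cdot 625}{-405510} = \left(176060 + 13750\right) \left(- \frac{1}{405510}\right) = 189810 \left(- \frac{1}{405510}\right) = - \frac{6327}{13517}$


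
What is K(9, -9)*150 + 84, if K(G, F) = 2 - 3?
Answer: -66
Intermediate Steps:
K(G, F) = -1
K(9, -9)*150 + 84 = -1*150 + 84 = -150 + 84 = -66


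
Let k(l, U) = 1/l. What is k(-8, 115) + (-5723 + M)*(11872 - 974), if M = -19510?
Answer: -2199913873/8 ≈ -2.7499e+8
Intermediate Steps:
k(-8, 115) + (-5723 + M)*(11872 - 974) = 1/(-8) + (-5723 - 19510)*(11872 - 974) = -⅛ - 25233*10898 = -⅛ - 274989234 = -2199913873/8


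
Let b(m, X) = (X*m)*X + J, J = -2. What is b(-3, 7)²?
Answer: 22201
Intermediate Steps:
b(m, X) = -2 + m*X² (b(m, X) = (X*m)*X - 2 = m*X² - 2 = -2 + m*X²)
b(-3, 7)² = (-2 - 3*7²)² = (-2 - 3*49)² = (-2 - 147)² = (-149)² = 22201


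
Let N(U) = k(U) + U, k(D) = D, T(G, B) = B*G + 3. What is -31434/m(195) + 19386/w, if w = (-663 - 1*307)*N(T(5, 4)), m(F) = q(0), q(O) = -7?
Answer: 701224689/156170 ≈ 4490.1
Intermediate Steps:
T(G, B) = 3 + B*G
m(F) = -7
N(U) = 2*U (N(U) = U + U = 2*U)
w = -44620 (w = (-663 - 1*307)*(2*(3 + 4*5)) = (-663 - 307)*(2*(3 + 20)) = -1940*23 = -970*46 = -44620)
-31434/m(195) + 19386/w = -31434/(-7) + 19386/(-44620) = -31434*(-1/7) + 19386*(-1/44620) = 31434/7 - 9693/22310 = 701224689/156170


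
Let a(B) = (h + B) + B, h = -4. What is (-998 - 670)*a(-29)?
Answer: 103416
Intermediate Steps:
a(B) = -4 + 2*B (a(B) = (-4 + B) + B = -4 + 2*B)
(-998 - 670)*a(-29) = (-998 - 670)*(-4 + 2*(-29)) = -1668*(-4 - 58) = -1668*(-62) = 103416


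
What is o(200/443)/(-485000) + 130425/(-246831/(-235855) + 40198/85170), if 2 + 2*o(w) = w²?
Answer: 64270258339220844879563/748285062519305000 ≈ 85890.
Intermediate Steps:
o(w) = -1 + w²/2
o(200/443)/(-485000) + 130425/(-246831/(-235855) + 40198/85170) = (-1 + (200/443)²/2)/(-485000) + 130425/(-246831/(-235855) + 40198/85170) = (-1 + (200*(1/443))²/2)*(-1/485000) + 130425/(-246831*(-1/235855) + 40198*(1/85170)) = (-1 + (200/443)²/2)*(-1/485000) + 130425/(246831/235855 + 20099/42585) = (-1 + (½)*(40000/196249))*(-1/485000) + 130425/(3050349556/2008777035) = (-1 + 20000/196249)*(-1/485000) + 130425*(2008777035/3050349556) = -176249/196249*(-1/485000) + 261994744789875/3050349556 = 1817/981245000 + 261994744789875/3050349556 = 64270258339220844879563/748285062519305000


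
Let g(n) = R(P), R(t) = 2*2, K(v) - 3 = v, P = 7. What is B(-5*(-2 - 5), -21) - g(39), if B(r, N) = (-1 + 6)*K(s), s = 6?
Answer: 41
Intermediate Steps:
K(v) = 3 + v
B(r, N) = 45 (B(r, N) = (-1 + 6)*(3 + 6) = 5*9 = 45)
R(t) = 4
g(n) = 4
B(-5*(-2 - 5), -21) - g(39) = 45 - 1*4 = 45 - 4 = 41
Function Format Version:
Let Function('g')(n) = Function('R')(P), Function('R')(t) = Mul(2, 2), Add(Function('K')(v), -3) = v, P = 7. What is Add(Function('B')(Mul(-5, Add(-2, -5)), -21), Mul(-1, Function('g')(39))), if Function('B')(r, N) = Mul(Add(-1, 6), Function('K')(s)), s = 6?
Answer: 41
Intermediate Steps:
Function('K')(v) = Add(3, v)
Function('B')(r, N) = 45 (Function('B')(r, N) = Mul(Add(-1, 6), Add(3, 6)) = Mul(5, 9) = 45)
Function('R')(t) = 4
Function('g')(n) = 4
Add(Function('B')(Mul(-5, Add(-2, -5)), -21), Mul(-1, Function('g')(39))) = Add(45, Mul(-1, 4)) = Add(45, -4) = 41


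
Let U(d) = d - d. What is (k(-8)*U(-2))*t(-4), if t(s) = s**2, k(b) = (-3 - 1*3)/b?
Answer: 0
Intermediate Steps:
U(d) = 0
k(b) = -6/b (k(b) = (-3 - 3)/b = -6/b)
(k(-8)*U(-2))*t(-4) = (-6/(-8)*0)*(-4)**2 = (-6*(-1/8)*0)*16 = ((3/4)*0)*16 = 0*16 = 0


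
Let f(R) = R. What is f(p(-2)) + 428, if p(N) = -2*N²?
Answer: 420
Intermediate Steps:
f(p(-2)) + 428 = -2*(-2)² + 428 = -2*4 + 428 = -8 + 428 = 420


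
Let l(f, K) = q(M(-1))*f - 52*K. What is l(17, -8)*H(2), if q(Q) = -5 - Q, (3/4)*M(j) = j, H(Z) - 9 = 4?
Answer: 13793/3 ≈ 4597.7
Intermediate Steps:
H(Z) = 13 (H(Z) = 9 + 4 = 13)
M(j) = 4*j/3
l(f, K) = -52*K - 11*f/3 (l(f, K) = (-5 - 4*(-1)/3)*f - 52*K = (-5 - 1*(-4/3))*f - 52*K = (-5 + 4/3)*f - 52*K = -11*f/3 - 52*K = -52*K - 11*f/3)
l(17, -8)*H(2) = (-52*(-8) - 11/3*17)*13 = (416 - 187/3)*13 = (1061/3)*13 = 13793/3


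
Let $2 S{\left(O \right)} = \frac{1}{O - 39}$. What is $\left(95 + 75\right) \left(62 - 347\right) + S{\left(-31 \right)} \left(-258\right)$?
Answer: $- \frac{3391371}{70} \approx -48448.0$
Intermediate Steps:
$S{\left(O \right)} = \frac{1}{2 \left(-39 + O\right)}$ ($S{\left(O \right)} = \frac{1}{2 \left(O - 39\right)} = \frac{1}{2 \left(-39 + O\right)}$)
$\left(95 + 75\right) \left(62 - 347\right) + S{\left(-31 \right)} \left(-258\right) = \left(95 + 75\right) \left(62 - 347\right) + \frac{1}{2 \left(-39 - 31\right)} \left(-258\right) = 170 \left(-285\right) + \frac{1}{2 \left(-70\right)} \left(-258\right) = -48450 + \frac{1}{2} \left(- \frac{1}{70}\right) \left(-258\right) = -48450 - - \frac{129}{70} = -48450 + \frac{129}{70} = - \frac{3391371}{70}$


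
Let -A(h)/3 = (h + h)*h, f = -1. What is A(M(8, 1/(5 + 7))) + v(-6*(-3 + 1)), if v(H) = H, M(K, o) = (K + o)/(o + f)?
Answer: -55002/121 ≈ -454.56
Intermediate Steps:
M(K, o) = (K + o)/(-1 + o) (M(K, o) = (K + o)/(o - 1) = (K + o)/(-1 + o))
A(h) = -6*h**2 (A(h) = -3*(h + h)*h = -3*2*h*h = -6*h**2)
A(M(8, 1/(5 + 7))) + v(-6*(-3 + 1)) = -6*(8 + 1/(5 + 7))**2/(-1 + 1/(5 + 7))**2 - 6*(-3 + 1) = -6*(8 + 1/12)**2/(-1 + 1/12)**2 - 6*(-2) = -6*(8 + 1/12)**2/(-1 + 1/12)**2 + 12 = -6*((97/12)/(-11/12))**2 + 12 = -6*(-12/11*97/12)**2 + 12 = -6*(-97/11)**2 + 12 = -6*9409/121 + 12 = -56454/121 + 12 = -55002/121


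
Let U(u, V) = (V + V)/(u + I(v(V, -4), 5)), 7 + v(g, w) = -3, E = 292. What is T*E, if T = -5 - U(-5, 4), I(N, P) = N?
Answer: -19564/15 ≈ -1304.3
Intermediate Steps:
v(g, w) = -10 (v(g, w) = -7 - 3 = -10)
U(u, V) = 2*V/(-10 + u) (U(u, V) = (V + V)/(u - 10) = (2*V)/(-10 + u) = 2*V/(-10 + u))
T = -67/15 (T = -5 - 2*4/(-10 - 5) = -5 - 2*4/(-15) = -5 - 2*4*(-1)/15 = -5 - 1*(-8/15) = -5 + 8/15 = -67/15 ≈ -4.4667)
T*E = -67/15*292 = -19564/15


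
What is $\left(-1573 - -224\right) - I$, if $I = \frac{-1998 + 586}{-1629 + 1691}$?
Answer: $- \frac{41113}{31} \approx -1326.2$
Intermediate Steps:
$I = - \frac{706}{31}$ ($I = - \frac{1412}{62} = \left(-1412\right) \frac{1}{62} = - \frac{706}{31} \approx -22.774$)
$\left(-1573 - -224\right) - I = \left(-1573 - -224\right) - - \frac{706}{31} = \left(-1573 + 224\right) + \frac{706}{31} = -1349 + \frac{706}{31} = - \frac{41113}{31}$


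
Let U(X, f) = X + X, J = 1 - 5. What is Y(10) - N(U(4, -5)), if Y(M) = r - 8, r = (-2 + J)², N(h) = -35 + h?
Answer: 55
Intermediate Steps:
J = -4
U(X, f) = 2*X
r = 36 (r = (-2 - 4)² = (-6)² = 36)
Y(M) = 28 (Y(M) = 36 - 8 = 28)
Y(10) - N(U(4, -5)) = 28 - (-35 + 2*4) = 28 - (-35 + 8) = 28 - 1*(-27) = 28 + 27 = 55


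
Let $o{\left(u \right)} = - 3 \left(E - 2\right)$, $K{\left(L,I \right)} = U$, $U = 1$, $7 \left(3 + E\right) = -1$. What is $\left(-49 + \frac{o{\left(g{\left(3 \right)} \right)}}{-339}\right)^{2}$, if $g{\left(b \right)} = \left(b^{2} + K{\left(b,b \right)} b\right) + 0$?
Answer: $\frac{1505052025}{625681} \approx 2405.5$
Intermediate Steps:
$E = - \frac{22}{7}$ ($E = -3 + \frac{1}{7} \left(-1\right) = -3 - \frac{1}{7} = - \frac{22}{7} \approx -3.1429$)
$K{\left(L,I \right)} = 1$
$g{\left(b \right)} = b + b^{2}$ ($g{\left(b \right)} = \left(b^{2} + 1 b\right) + 0 = \left(b^{2} + b\right) + 0 = \left(b + b^{2}\right) + 0 = b + b^{2}$)
$o{\left(u \right)} = \frac{108}{7}$ ($o{\left(u \right)} = - 3 \left(- \frac{22}{7} - 2\right) = \left(-3\right) \left(- \frac{36}{7}\right) = \frac{108}{7}$)
$\left(-49 + \frac{o{\left(g{\left(3 \right)} \right)}}{-339}\right)^{2} = \left(-49 + \frac{108}{7 \left(-339\right)}\right)^{2} = \left(-49 + \frac{108}{7} \left(- \frac{1}{339}\right)\right)^{2} = \left(-49 - \frac{36}{791}\right)^{2} = \left(- \frac{38795}{791}\right)^{2} = \frac{1505052025}{625681}$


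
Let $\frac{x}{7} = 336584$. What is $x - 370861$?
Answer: $1985227$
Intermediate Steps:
$x = 2356088$ ($x = 7 \cdot 336584 = 2356088$)
$x - 370861 = 2356088 - 370861 = 1985227$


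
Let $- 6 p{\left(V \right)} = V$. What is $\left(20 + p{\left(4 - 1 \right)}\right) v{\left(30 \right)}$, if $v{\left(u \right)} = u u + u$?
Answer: $18135$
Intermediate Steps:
$p{\left(V \right)} = - \frac{V}{6}$
$v{\left(u \right)} = u + u^{2}$ ($v{\left(u \right)} = u^{2} + u = u + u^{2}$)
$\left(20 + p{\left(4 - 1 \right)}\right) v{\left(30 \right)} = \left(20 - \frac{4 - 1}{6}\right) 30 \left(1 + 30\right) = \left(20 - \frac{1}{2}\right) 30 \cdot 31 = \left(20 - \frac{1}{2}\right) 930 = \frac{39}{2} \cdot 930 = 18135$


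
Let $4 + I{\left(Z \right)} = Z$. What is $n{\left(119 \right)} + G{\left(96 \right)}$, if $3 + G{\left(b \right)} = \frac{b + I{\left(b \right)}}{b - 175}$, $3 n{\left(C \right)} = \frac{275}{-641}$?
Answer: $- \frac{839000}{151917} \approx -5.5228$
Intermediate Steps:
$n{\left(C \right)} = - \frac{275}{1923}$ ($n{\left(C \right)} = \frac{275 \frac{1}{-641}}{3} = \frac{275 \left(- \frac{1}{641}\right)}{3} = \frac{1}{3} \left(- \frac{275}{641}\right) = - \frac{275}{1923}$)
$I{\left(Z \right)} = -4 + Z$
$G{\left(b \right)} = -3 + \frac{-4 + 2 b}{-175 + b}$ ($G{\left(b \right)} = -3 + \frac{b + \left(-4 + b\right)}{b - 175} = -3 + \frac{-4 + 2 b}{-175 + b}$)
$n{\left(119 \right)} + G{\left(96 \right)} = - \frac{275}{1923} + \frac{521 - 96}{-175 + 96} = - \frac{275}{1923} + \frac{521 - 96}{-79} = - \frac{275}{1923} - \frac{425}{79} = - \frac{839000}{151917}$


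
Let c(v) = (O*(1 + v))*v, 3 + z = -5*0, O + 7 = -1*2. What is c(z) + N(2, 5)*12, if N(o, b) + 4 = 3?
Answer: -66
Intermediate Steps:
O = -9 (O = -7 - 1*2 = -7 - 2 = -9)
N(o, b) = -1 (N(o, b) = -4 + 3 = -1)
z = -3 (z = -3 - 5*0 = -3 + 0 = -3)
c(v) = v*(-9 - 9*v) (c(v) = (-9*(1 + v))*v = (-9 - 9*v)*v = v*(-9 - 9*v))
c(z) + N(2, 5)*12 = -9*(-3)*(1 - 3) - 1*12 = -9*(-3)*(-2) - 12 = -54 - 12 = -66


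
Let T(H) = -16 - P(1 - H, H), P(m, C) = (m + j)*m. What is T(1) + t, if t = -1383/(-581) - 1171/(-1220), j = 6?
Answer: -8973509/708820 ≈ -12.660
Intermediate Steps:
t = 2367611/708820 (t = -1383*(-1/581) - 1171*(-1/1220) = 1383/581 + 1171/1220 = 2367611/708820 ≈ 3.3402)
P(m, C) = m*(6 + m) (P(m, C) = (m + 6)*m = (6 + m)*m = m*(6 + m))
T(H) = -16 - (1 - H)*(7 - H) (T(H) = -16 - (1 - H)*(6 + (1 - H)) = -16 - (1 - H)*(7 - H))
T(1) + t = (-23 - 1*1² + 8*1) + 2367611/708820 = (-23 - 1*1 + 8) + 2367611/708820 = (-23 - 1 + 8) + 2367611/708820 = -16 + 2367611/708820 = -8973509/708820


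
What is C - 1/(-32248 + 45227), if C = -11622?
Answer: -150841939/12979 ≈ -11622.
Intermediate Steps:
C - 1/(-32248 + 45227) = -11622 - 1/(-32248 + 45227) = -11622 - 1/12979 = -150841939/12979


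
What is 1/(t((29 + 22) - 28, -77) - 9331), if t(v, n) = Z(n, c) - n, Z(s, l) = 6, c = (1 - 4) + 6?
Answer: -1/9248 ≈ -0.00010813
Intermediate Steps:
c = 3 (c = -3 + 6 = 3)
t(v, n) = 6 - n
1/(t((29 + 22) - 28, -77) - 9331) = 1/((6 - 1*(-77)) - 9331) = 1/((6 + 77) - 9331) = 1/(83 - 9331) = 1/(-9248) = -1/9248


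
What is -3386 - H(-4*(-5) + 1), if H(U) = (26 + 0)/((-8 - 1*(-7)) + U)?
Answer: -33873/10 ≈ -3387.3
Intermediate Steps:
H(U) = 26/(-1 + U) (H(U) = 26/((-8 + 7) + U) = 26/(-1 + U))
-3386 - H(-4*(-5) + 1) = -3386 - 26/(-1 + (-4*(-5) + 1)) = -3386 - 26/(-1 + (20 + 1)) = -3386 - 26/(-1 + 21) = -3386 - 26/20 = -3386 - 1*13/10 = -3386 - 13/10 = -33873/10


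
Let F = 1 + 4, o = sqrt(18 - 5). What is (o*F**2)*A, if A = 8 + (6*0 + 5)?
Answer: 325*sqrt(13) ≈ 1171.8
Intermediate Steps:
o = sqrt(13) ≈ 3.6056
A = 13 (A = 8 + (0 + 5) = 8 + 5 = 13)
F = 5
(o*F**2)*A = (sqrt(13)*5**2)*13 = (sqrt(13)*25)*13 = (25*sqrt(13))*13 = 325*sqrt(13)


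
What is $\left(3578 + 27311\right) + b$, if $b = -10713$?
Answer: $20176$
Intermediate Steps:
$\left(3578 + 27311\right) + b = \left(3578 + 27311\right) - 10713 = 30889 - 10713 = 20176$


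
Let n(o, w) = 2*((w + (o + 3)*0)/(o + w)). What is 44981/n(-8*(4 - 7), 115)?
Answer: 6252359/230 ≈ 27184.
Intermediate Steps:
n(o, w) = 2*w/(o + w) (n(o, w) = 2*((w + (3 + o)*0)/(o + w)) = 2*((w + 0)/(o + w)) = 2*(w/(o + w)) = 2*w/(o + w))
44981/n(-8*(4 - 7), 115) = 44981/((2*115/(-8*(4 - 7) + 115))) = 44981/((2*115/(-8*(-3) + 115))) = 44981/((2*115/(24 + 115))) = 44981/((2*115/139)) = 44981/((2*115*(1/139))) = 44981/(230/139) = 44981*(139/230) = 6252359/230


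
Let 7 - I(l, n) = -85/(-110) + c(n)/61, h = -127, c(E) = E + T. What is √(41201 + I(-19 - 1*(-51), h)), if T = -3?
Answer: √74216570978/1342 ≈ 203.00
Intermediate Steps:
c(E) = -3 + E (c(E) = E - 3 = -3 + E)
I(l, n) = 8423/1342 - n/61 (I(l, n) = 7 - (-85/(-110) + (-3 + n)/61) = 7 - (-85*(-1/110) + (-3 + n)*(1/61)) = 7 - (17/22 + (-3/61 + n/61)) = 7 - (971/1342 + n/61) = 7 + (-971/1342 - n/61) = 8423/1342 - n/61)
√(41201 + I(-19 - 1*(-51), h)) = √(41201 + (8423/1342 - 1/61*(-127))) = √(41201 + (8423/1342 + 127/61)) = √(41201 + 11217/1342) = √(55302959/1342) = √74216570978/1342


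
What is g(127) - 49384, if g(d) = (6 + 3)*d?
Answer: -48241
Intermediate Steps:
g(d) = 9*d
g(127) - 49384 = 9*127 - 49384 = 1143 - 49384 = -48241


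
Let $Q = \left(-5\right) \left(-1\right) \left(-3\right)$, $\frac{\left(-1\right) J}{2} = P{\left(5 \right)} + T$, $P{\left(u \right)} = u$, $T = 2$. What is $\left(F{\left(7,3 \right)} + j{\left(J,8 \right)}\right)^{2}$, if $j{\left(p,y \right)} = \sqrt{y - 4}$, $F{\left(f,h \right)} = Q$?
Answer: $169$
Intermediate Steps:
$J = -14$ ($J = - 2 \left(5 + 2\right) = \left(-2\right) 7 = -14$)
$Q = -15$ ($Q = 5 \left(-3\right) = -15$)
$F{\left(f,h \right)} = -15$
$j{\left(p,y \right)} = \sqrt{-4 + y}$
$\left(F{\left(7,3 \right)} + j{\left(J,8 \right)}\right)^{2} = \left(-15 + \sqrt{-4 + 8}\right)^{2} = \left(-15 + \sqrt{4}\right)^{2} = \left(-15 + 2\right)^{2} = \left(-13\right)^{2} = 169$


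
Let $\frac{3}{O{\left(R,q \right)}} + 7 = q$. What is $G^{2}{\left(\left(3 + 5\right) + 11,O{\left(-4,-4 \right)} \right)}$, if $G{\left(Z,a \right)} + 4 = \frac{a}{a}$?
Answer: $9$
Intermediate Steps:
$O{\left(R,q \right)} = \frac{3}{-7 + q}$
$G{\left(Z,a \right)} = -3$ ($G{\left(Z,a \right)} = -4 + \frac{a}{a} = -4 + 1 = -3$)
$G^{2}{\left(\left(3 + 5\right) + 11,O{\left(-4,-4 \right)} \right)} = \left(-3\right)^{2} = 9$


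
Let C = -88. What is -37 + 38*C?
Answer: -3381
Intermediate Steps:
-37 + 38*C = -37 + 38*(-88) = -37 - 3344 = -3381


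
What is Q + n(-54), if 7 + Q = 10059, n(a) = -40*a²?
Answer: -106588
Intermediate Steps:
Q = 10052 (Q = -7 + 10059 = 10052)
Q + n(-54) = 10052 - 40*(-54)² = 10052 - 40*2916 = 10052 - 116640 = -106588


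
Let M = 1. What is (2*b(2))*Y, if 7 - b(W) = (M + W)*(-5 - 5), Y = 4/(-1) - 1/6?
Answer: -925/3 ≈ -308.33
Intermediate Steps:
Y = -25/6 (Y = 4*(-1) - 1*⅙ = -4 - ⅙ = -25/6 ≈ -4.1667)
b(W) = 17 + 10*W (b(W) = 7 - (1 + W)*(-5 - 5) = 7 - (1 + W)*(-10) = 7 - (-10 - 10*W) = 7 + (10 + 10*W) = 17 + 10*W)
(2*b(2))*Y = (2*(17 + 10*2))*(-25/6) = (2*(17 + 20))*(-25/6) = (2*37)*(-25/6) = 74*(-25/6) = -925/3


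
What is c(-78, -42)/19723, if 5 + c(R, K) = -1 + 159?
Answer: 153/19723 ≈ 0.0077574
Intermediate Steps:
c(R, K) = 153 (c(R, K) = -5 + (-1 + 159) = -5 + 158 = 153)
c(-78, -42)/19723 = 153/19723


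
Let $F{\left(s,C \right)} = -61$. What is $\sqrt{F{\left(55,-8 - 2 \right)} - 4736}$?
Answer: $3 i \sqrt{533} \approx 69.26 i$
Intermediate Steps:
$\sqrt{F{\left(55,-8 - 2 \right)} - 4736} = \sqrt{-61 - 4736} = \sqrt{-4797} = 3 i \sqrt{533}$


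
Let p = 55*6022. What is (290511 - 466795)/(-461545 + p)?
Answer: 176284/130335 ≈ 1.3525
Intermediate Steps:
p = 331210
(290511 - 466795)/(-461545 + p) = (290511 - 466795)/(-461545 + 331210) = -176284/(-130335) = -176284*(-1/130335) = 176284/130335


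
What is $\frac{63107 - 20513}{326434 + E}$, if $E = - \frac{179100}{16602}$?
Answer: $\frac{58928799}{451606514} \approx 0.13049$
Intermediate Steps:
$E = - \frac{29850}{2767}$ ($E = \left(-179100\right) \frac{1}{16602} = - \frac{29850}{2767} \approx -10.788$)
$\frac{63107 - 20513}{326434 + E} = \frac{63107 - 20513}{326434 - \frac{29850}{2767}} = \frac{42594}{\frac{903213028}{2767}} = 42594 \cdot \frac{2767}{903213028} = \frac{58928799}{451606514}$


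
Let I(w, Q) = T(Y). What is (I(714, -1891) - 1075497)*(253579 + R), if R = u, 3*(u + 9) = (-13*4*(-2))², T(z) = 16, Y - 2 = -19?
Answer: -829761554006/3 ≈ -2.7659e+11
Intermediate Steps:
Y = -17 (Y = 2 - 19 = -17)
u = 10789/3 (u = -9 + (-13*4*(-2))²/3 = -9 + (-52*(-2))²/3 = -9 + (⅓)*104² = -9 + (⅓)*10816 = -9 + 10816/3 = 10789/3 ≈ 3596.3)
R = 10789/3 ≈ 3596.3
I(w, Q) = 16
(I(714, -1891) - 1075497)*(253579 + R) = (16 - 1075497)*(253579 + 10789/3) = -1075481*771526/3 = -829761554006/3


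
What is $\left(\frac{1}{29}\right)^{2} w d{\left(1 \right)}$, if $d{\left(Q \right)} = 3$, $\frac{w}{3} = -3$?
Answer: $- \frac{27}{841} \approx -0.032105$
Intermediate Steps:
$w = -9$ ($w = 3 \left(-3\right) = -9$)
$\left(\frac{1}{29}\right)^{2} w d{\left(1 \right)} = \left(\frac{1}{29}\right)^{2} \left(\left(-9\right) 3\right) = \left(\frac{1}{29}\right)^{2} \left(-27\right) = \frac{1}{841} \left(-27\right) = - \frac{27}{841}$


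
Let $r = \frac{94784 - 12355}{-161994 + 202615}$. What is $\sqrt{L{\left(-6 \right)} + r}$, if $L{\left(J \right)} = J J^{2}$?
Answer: $\frac{i \sqrt{7205425103}}{5803} \approx 14.628 i$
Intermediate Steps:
$L{\left(J \right)} = J^{3}$
$r = \frac{82429}{40621} \approx 2.0292$
$\sqrt{L{\left(-6 \right)} + r} = \sqrt{\left(-6\right)^{3} + \frac{82429}{40621}} = \sqrt{-216 + \frac{82429}{40621}} = \sqrt{- \frac{8691707}{40621}} = \frac{i \sqrt{7205425103}}{5803}$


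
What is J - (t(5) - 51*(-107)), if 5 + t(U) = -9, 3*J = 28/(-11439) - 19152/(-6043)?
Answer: -1128537535009/207377631 ≈ -5441.9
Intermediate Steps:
J = 218910524/207377631 (J = (28/(-11439) - 19152/(-6043))/3 = (28*(-1/11439) - 19152*(-1/6043))/3 = (-28/11439 + 19152/6043)/3 = (⅓)*(218910524/69125877) = 218910524/207377631 ≈ 1.0556)
t(U) = -14 (t(U) = -5 - 9 = -14)
J - (t(5) - 51*(-107)) = 218910524/207377631 - (-14 - 51*(-107)) = 218910524/207377631 - (-14 + 5457) = 218910524/207377631 - 1*5443 = 218910524/207377631 - 5443 = -1128537535009/207377631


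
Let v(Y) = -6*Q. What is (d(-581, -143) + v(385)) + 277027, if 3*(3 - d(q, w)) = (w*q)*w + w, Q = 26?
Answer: 12711634/3 ≈ 4.2372e+6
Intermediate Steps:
v(Y) = -156 (v(Y) = -6*26 = -156)
d(q, w) = 3 - w/3 - q*w²/3 (d(q, w) = 3 - ((w*q)*w + w)/3 = 3 - ((q*w)*w + w)/3 = 3 - (q*w² + w)/3 = 3 - (w + q*w²)/3 = 3 + (-w/3 - q*w²/3) = 3 - w/3 - q*w²/3)
(d(-581, -143) + v(385)) + 277027 = ((3 - ⅓*(-143) - ⅓*(-581)*(-143)²) - 156) + 277027 = ((3 + 143/3 - ⅓*(-581)*20449) - 156) + 277027 = ((3 + 143/3 + 11880869/3) - 156) + 277027 = (11881021/3 - 156) + 277027 = 11880553/3 + 277027 = 12711634/3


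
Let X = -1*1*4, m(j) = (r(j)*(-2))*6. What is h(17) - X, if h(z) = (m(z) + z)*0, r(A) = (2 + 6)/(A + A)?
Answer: 4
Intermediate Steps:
r(A) = 4/A (r(A) = 8/((2*A)) = 8*(1/(2*A)) = 4/A)
m(j) = -48/j (m(j) = ((4/j)*(-2))*6 = -8/j*6 = -48/j)
h(z) = 0 (h(z) = (-48/z + z)*0 = (z - 48/z)*0 = 0)
X = -4 (X = -1*4 = -4)
h(17) - X = 0 - 1*(-4) = 0 + 4 = 4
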